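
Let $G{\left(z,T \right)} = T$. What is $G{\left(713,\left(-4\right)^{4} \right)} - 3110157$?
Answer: $-3109901$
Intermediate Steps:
$G{\left(713,\left(-4\right)^{4} \right)} - 3110157 = \left(-4\right)^{4} - 3110157 = 256 - 3110157 = -3109901$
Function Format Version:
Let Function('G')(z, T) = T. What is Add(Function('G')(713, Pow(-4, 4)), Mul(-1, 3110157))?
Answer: -3109901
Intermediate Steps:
Add(Function('G')(713, Pow(-4, 4)), Mul(-1, 3110157)) = Add(Pow(-4, 4), Mul(-1, 3110157)) = Add(256, -3110157) = -3109901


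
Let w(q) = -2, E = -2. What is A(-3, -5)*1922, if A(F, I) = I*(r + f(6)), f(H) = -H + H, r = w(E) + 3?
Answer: -9610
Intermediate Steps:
r = 1 (r = -2 + 3 = 1)
f(H) = 0
A(F, I) = I (A(F, I) = I*(1 + 0) = I*1 = I)
A(-3, -5)*1922 = -5*1922 = -9610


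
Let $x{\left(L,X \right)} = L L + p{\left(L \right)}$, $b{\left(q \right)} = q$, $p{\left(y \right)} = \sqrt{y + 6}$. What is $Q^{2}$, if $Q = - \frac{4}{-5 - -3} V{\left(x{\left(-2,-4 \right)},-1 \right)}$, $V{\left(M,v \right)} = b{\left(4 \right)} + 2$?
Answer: $144$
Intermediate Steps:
$p{\left(y \right)} = \sqrt{6 + y}$
$x{\left(L,X \right)} = L^{2} + \sqrt{6 + L}$ ($x{\left(L,X \right)} = L L + \sqrt{6 + L} = L^{2} + \sqrt{6 + L}$)
$V{\left(M,v \right)} = 6$ ($V{\left(M,v \right)} = 4 + 2 = 6$)
$Q = 12$ ($Q = - \frac{4}{-5 - -3} \cdot 6 = - \frac{4}{-5 + 3} \cdot 6 = - \frac{4}{-2} \cdot 6 = \left(-4\right) \left(- \frac{1}{2}\right) 6 = 2 \cdot 6 = 12$)
$Q^{2} = 12^{2} = 144$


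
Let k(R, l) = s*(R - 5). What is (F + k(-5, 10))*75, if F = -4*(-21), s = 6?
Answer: 1800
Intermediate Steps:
k(R, l) = -30 + 6*R (k(R, l) = 6*(R - 5) = 6*(-5 + R) = -30 + 6*R)
F = 84
(F + k(-5, 10))*75 = (84 + (-30 + 6*(-5)))*75 = (84 + (-30 - 30))*75 = (84 - 60)*75 = 24*75 = 1800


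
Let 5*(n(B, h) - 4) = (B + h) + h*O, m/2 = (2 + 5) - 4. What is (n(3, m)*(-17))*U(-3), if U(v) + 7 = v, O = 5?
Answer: 2006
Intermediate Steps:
U(v) = -7 + v
m = 6 (m = 2*((2 + 5) - 4) = 2*(7 - 4) = 2*3 = 6)
n(B, h) = 4 + B/5 + 6*h/5 (n(B, h) = 4 + ((B + h) + h*5)/5 = 4 + ((B + h) + 5*h)/5 = 4 + (B + 6*h)/5 = 4 + (B/5 + 6*h/5) = 4 + B/5 + 6*h/5)
(n(3, m)*(-17))*U(-3) = ((4 + (⅕)*3 + (6/5)*6)*(-17))*(-7 - 3) = ((4 + ⅗ + 36/5)*(-17))*(-10) = ((59/5)*(-17))*(-10) = -1003/5*(-10) = 2006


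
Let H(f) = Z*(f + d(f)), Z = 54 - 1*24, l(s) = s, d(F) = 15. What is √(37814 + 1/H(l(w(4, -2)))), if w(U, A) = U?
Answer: √12285769170/570 ≈ 194.46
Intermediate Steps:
Z = 30 (Z = 54 - 24 = 30)
H(f) = 450 + 30*f (H(f) = 30*(f + 15) = 30*(15 + f) = 450 + 30*f)
√(37814 + 1/H(l(w(4, -2)))) = √(37814 + 1/(450 + 30*4)) = √(37814 + 1/(450 + 120)) = √(37814 + 1/570) = √(21553981/570) = √12285769170/570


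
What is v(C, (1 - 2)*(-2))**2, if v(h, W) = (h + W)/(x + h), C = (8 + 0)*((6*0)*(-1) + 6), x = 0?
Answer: 625/576 ≈ 1.0851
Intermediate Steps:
C = 48 (C = 8*(0*(-1) + 6) = 8*(0 + 6) = 8*6 = 48)
v(h, W) = (W + h)/h (v(h, W) = (h + W)/(0 + h) = (W + h)/h)
v(C, (1 - 2)*(-2))**2 = (((1 - 2)*(-2) + 48)/48)**2 = ((-1*(-2) + 48)/48)**2 = ((2 + 48)/48)**2 = ((1/48)*50)**2 = (25/24)**2 = 625/576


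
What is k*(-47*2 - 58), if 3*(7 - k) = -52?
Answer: -11096/3 ≈ -3698.7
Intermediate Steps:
k = 73/3 (k = 7 - 1/3*(-52) = 7 + 52/3 = 73/3 ≈ 24.333)
k*(-47*2 - 58) = 73*(-47*2 - 58)/3 = 73*(-94 - 58)/3 = (73/3)*(-152) = -11096/3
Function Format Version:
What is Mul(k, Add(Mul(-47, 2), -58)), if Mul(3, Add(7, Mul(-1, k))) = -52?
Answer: Rational(-11096, 3) ≈ -3698.7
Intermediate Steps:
k = Rational(73, 3) (k = Add(7, Mul(Rational(-1, 3), -52)) = Add(7, Rational(52, 3)) = Rational(73, 3) ≈ 24.333)
Mul(k, Add(Mul(-47, 2), -58)) = Mul(Rational(73, 3), Add(Mul(-47, 2), -58)) = Mul(Rational(73, 3), Add(-94, -58)) = Mul(Rational(73, 3), -152) = Rational(-11096, 3)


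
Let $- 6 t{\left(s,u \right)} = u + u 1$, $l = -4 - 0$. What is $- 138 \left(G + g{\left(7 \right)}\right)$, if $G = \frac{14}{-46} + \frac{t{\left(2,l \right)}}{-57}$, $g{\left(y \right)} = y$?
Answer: $- \frac{52484}{57} \approx -920.77$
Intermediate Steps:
$l = -4$ ($l = -4 + 0 = -4$)
$t{\left(s,u \right)} = - \frac{u}{3}$ ($t{\left(s,u \right)} = - \frac{u + u 1}{6} = - \frac{u + u}{6} = - \frac{2 u}{6} = - \frac{u}{3}$)
$G = - \frac{1289}{3933}$ ($G = \frac{14}{-46} + \frac{\left(- \frac{1}{3}\right) \left(-4\right)}{-57} = 14 \left(- \frac{1}{46}\right) + \frac{4}{3} \left(- \frac{1}{57}\right) = - \frac{7}{23} - \frac{4}{171} = - \frac{1289}{3933} \approx -0.32774$)
$- 138 \left(G + g{\left(7 \right)}\right) = - 138 \left(- \frac{1289}{3933} + 7\right) = \left(-138\right) \frac{26242}{3933} = - \frac{52484}{57}$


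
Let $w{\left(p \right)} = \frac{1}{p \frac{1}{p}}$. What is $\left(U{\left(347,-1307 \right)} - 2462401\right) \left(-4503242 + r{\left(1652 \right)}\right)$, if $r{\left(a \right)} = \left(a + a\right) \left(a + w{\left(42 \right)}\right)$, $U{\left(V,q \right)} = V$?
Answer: $-2359312486580$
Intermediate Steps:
$w{\left(p \right)} = 1$ ($w{\left(p \right)} = 1^{-1} = 1$)
$r{\left(a \right)} = 2 a \left(1 + a\right)$ ($r{\left(a \right)} = \left(a + a\right) \left(a + 1\right) = 2 a \left(1 + a\right)$)
$\left(U{\left(347,-1307 \right)} - 2462401\right) \left(-4503242 + r{\left(1652 \right)}\right) = \left(347 - 2462401\right) \left(-4503242 + 2 \cdot 1652 \left(1 + 1652\right)\right) = - 2462054 \left(-4503242 + 2 \cdot 1652 \cdot 1653\right) = - 2462054 \left(-4503242 + 5461512\right) = \left(-2462054\right) 958270 = -2359312486580$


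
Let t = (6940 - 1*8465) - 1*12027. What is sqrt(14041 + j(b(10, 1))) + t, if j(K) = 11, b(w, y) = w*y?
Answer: -13552 + 2*sqrt(3513) ≈ -13433.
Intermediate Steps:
t = -13552 (t = (6940 - 8465) - 12027 = -1525 - 12027 = -13552)
sqrt(14041 + j(b(10, 1))) + t = sqrt(14041 + 11) - 13552 = sqrt(14052) - 13552 = 2*sqrt(3513) - 13552 = -13552 + 2*sqrt(3513)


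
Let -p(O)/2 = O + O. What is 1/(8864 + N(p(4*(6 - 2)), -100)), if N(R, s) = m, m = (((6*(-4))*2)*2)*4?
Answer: 1/8480 ≈ 0.00011792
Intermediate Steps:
m = -384 (m = (-24*2*2)*4 = -48*2*4 = -96*4 = -384)
p(O) = -4*O (p(O) = -2*(O + O) = -4*O)
N(R, s) = -384
1/(8864 + N(p(4*(6 - 2)), -100)) = 1/(8864 - 384) = 1/8480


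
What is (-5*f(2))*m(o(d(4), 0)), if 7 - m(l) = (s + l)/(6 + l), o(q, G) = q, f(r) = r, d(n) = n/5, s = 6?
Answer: -60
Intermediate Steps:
d(n) = n/5 (d(n) = n*(⅕) = n/5)
m(l) = 6 (m(l) = 7 - (6 + l)/(6 + l) = 7 - 1*1 = 7 - 1 = 6)
(-5*f(2))*m(o(d(4), 0)) = -5*2*6 = -10*6 = -60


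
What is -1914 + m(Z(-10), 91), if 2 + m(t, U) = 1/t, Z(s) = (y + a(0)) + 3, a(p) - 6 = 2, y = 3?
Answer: -26823/14 ≈ -1915.9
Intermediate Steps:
a(p) = 8 (a(p) = 6 + 2 = 8)
Z(s) = 14 (Z(s) = (3 + 8) + 3 = 11 + 3 = 14)
m(t, U) = -2 + 1/t
-1914 + m(Z(-10), 91) = -1914 + (-2 + 1/14) = -1914 - 27/14 = -26823/14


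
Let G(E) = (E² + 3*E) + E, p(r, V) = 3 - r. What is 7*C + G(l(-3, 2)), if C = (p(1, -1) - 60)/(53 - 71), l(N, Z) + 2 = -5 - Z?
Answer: 608/9 ≈ 67.556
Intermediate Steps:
l(N, Z) = -7 - Z (l(N, Z) = -2 + (-5 - Z) = -7 - Z)
G(E) = E² + 4*E
C = 29/9 (C = ((3 - 1*1) - 60)/(53 - 71) = ((3 - 1) - 60)/(-18) = (2 - 60)*(-1/18) = -58*(-1/18) = 29/9 ≈ 3.2222)
7*C + G(l(-3, 2)) = 7*(29/9) + (-7 - 1*2)*(4 + (-7 - 1*2)) = 203/9 + (-7 - 2)*(4 + (-7 - 2)) = 203/9 - 9*(4 - 9) = 203/9 - 9*(-5) = 203/9 + 45 = 608/9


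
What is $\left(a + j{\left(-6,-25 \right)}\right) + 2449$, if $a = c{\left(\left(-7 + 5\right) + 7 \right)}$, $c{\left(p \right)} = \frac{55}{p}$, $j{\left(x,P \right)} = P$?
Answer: $2435$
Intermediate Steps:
$a = 11$ ($a = \frac{55}{\left(-7 + 5\right) + 7} = \frac{55}{-2 + 7} = \frac{55}{5} = 55 \cdot \frac{1}{5} = 11$)
$\left(a + j{\left(-6,-25 \right)}\right) + 2449 = \left(11 - 25\right) + 2449 = -14 + 2449 = 2435$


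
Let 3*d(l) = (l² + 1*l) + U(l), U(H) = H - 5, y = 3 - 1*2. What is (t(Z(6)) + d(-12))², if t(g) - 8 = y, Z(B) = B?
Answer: 20164/9 ≈ 2240.4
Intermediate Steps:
y = 1 (y = 3 - 2 = 1)
U(H) = -5 + H
t(g) = 9 (t(g) = 8 + 1 = 9)
d(l) = -5/3 + l²/3 + 2*l/3 (d(l) = ((l² + 1*l) + (-5 + l))/3 = ((l² + l) + (-5 + l))/3 = ((l + l²) + (-5 + l))/3 = (-5 + l² + 2*l)/3 = -5/3 + l²/3 + 2*l/3)
(t(Z(6)) + d(-12))² = (9 + (-5/3 + (⅓)*(-12)² + (⅔)*(-12)))² = (9 + (-5/3 + (⅓)*144 - 8))² = (9 + (-5/3 + 48 - 8))² = (9 + 115/3)² = (142/3)² = 20164/9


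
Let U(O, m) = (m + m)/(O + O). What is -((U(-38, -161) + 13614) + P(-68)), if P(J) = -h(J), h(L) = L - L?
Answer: -517493/38 ≈ -13618.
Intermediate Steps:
h(L) = 0
P(J) = 0 (P(J) = -1*0 = 0)
U(O, m) = m/O (U(O, m) = (2*m)/((2*O)) = (2*m)*(1/(2*O)) = m/O)
-((U(-38, -161) + 13614) + P(-68)) = -((-161/(-38) + 13614) + 0) = -((-161*(-1/38) + 13614) + 0) = -((161/38 + 13614) + 0) = -(517493/38 + 0) = -1*517493/38 = -517493/38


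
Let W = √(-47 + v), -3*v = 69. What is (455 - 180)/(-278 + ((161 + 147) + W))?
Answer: 825/97 - 55*I*√70/194 ≈ 8.5052 - 2.372*I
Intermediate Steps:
v = -23 (v = -⅓*69 = -23)
W = I*√70 (W = √(-47 - 23) = √(-70) = I*√70 ≈ 8.3666*I)
(455 - 180)/(-278 + ((161 + 147) + W)) = (455 - 180)/(-278 + ((161 + 147) + I*√70)) = 275/(-278 + (308 + I*√70)) = 275/(30 + I*√70)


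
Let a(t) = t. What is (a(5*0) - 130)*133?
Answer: -17290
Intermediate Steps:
(a(5*0) - 130)*133 = (5*0 - 130)*133 = (0 - 130)*133 = -130*133 = -17290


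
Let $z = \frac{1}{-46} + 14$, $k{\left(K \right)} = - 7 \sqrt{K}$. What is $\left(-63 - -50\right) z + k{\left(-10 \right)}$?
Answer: $- \frac{8359}{46} - 7 i \sqrt{10} \approx -181.72 - 22.136 i$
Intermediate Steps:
$z = \frac{643}{46}$ ($z = - \frac{1}{46} + 14 = \frac{643}{46} \approx 13.978$)
$\left(-63 - -50\right) z + k{\left(-10 \right)} = \left(-63 - -50\right) \frac{643}{46} - 7 \sqrt{-10} = \left(-63 + 50\right) \frac{643}{46} - 7 i \sqrt{10} = \left(-13\right) \frac{643}{46} - 7 i \sqrt{10} = - \frac{8359}{46} - 7 i \sqrt{10}$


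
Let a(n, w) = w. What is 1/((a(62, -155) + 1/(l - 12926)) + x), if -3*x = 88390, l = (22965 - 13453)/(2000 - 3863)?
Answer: -72271950/2140574711339 ≈ -3.3763e-5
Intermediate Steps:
l = -9512/1863 (l = 9512/(-1863) = 9512*(-1/1863) = -9512/1863 ≈ -5.1057)
x = -88390/3 (x = -⅓*88390 = -88390/3 ≈ -29463.)
1/((a(62, -155) + 1/(l - 12926)) + x) = 1/((-155 + 1/(-9512/1863 - 12926)) - 88390/3) = 1/((-155 + 1/(-24090650/1863)) - 88390/3) = 1/((-155 - 1863/24090650) - 88390/3) = 1/(-3734052613/24090650 - 88390/3) = 1/(-2140574711339/72271950) = -72271950/2140574711339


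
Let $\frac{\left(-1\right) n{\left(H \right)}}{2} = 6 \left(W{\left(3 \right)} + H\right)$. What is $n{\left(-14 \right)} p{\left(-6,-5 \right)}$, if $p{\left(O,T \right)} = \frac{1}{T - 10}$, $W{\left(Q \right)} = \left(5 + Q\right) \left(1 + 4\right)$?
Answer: $\frac{104}{5} \approx 20.8$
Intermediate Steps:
$W{\left(Q \right)} = 25 + 5 Q$ ($W{\left(Q \right)} = \left(5 + Q\right) 5 = 25 + 5 Q$)
$p{\left(O,T \right)} = \frac{1}{-10 + T}$
$n{\left(H \right)} = -480 - 12 H$ ($n{\left(H \right)} = - 2 \cdot 6 \left(\left(25 + 5 \cdot 3\right) + H\right) = - 2 \cdot 6 \left(\left(25 + 15\right) + H\right) = - 2 \cdot 6 \left(40 + H\right) = - 2 \left(240 + 6 H\right) = -480 - 12 H$)
$n{\left(-14 \right)} p{\left(-6,-5 \right)} = \frac{-480 - -168}{-10 - 5} = \frac{-480 + 168}{-15} = \left(-312\right) \left(- \frac{1}{15}\right) = \frac{104}{5}$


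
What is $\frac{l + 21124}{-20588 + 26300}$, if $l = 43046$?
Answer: $\frac{10695}{952} \approx 11.234$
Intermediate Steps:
$\frac{l + 21124}{-20588 + 26300} = \frac{43046 + 21124}{-20588 + 26300} = \frac{64170}{5712} = 64170 \cdot \frac{1}{5712} = \frac{10695}{952}$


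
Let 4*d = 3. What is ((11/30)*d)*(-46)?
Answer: -253/20 ≈ -12.650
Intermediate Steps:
d = ¾ (d = (¼)*3 = ¾ ≈ 0.75000)
((11/30)*d)*(-46) = ((11/30)*(¾))*(-46) = (11/40)*(-46) = -253/20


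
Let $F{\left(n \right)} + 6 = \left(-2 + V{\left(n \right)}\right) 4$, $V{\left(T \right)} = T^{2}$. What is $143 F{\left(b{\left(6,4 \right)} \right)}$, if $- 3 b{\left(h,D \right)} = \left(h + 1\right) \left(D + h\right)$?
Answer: $\frac{2784782}{9} \approx 3.0942 \cdot 10^{5}$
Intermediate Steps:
$b{\left(h,D \right)} = - \frac{\left(1 + h\right) \left(D + h\right)}{3}$ ($b{\left(h,D \right)} = - \frac{\left(h + 1\right) \left(D + h\right)}{3} = - \frac{\left(1 + h\right) \left(D + h\right)}{3}$)
$F{\left(n \right)} = -14 + 4 n^{2}$ ($F{\left(n \right)} = -6 + \left(-2 + n^{2}\right) 4 = -6 + \left(-8 + 4 n^{2}\right) = -14 + 4 n^{2}$)
$143 F{\left(b{\left(6,4 \right)} \right)} = 143 \left(-14 + 4 \left(\left(- \frac{1}{3}\right) 4 - 2 - \frac{6^{2}}{3} - \frac{4}{3} \cdot 6\right)^{2}\right) = 143 \left(-14 + 4 \left(- \frac{4}{3} - 2 - 12 - 8\right)^{2}\right) = 143 \left(-14 + 4 \left(- \frac{70}{3}\right)^{2}\right) = 143 \left(-14 + 4 \cdot \frac{4900}{9}\right) = 143 \left(-14 + \frac{19600}{9}\right) = 143 \cdot \frac{19474}{9} = \frac{2784782}{9}$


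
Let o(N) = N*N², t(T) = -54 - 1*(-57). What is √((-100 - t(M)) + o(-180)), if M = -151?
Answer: I*√5832103 ≈ 2415.0*I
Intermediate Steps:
t(T) = 3 (t(T) = -54 + 57 = 3)
o(N) = N³
√((-100 - t(M)) + o(-180)) = √((-100 - 1*3) + (-180)³) = √((-100 - 3) - 5832000) = √(-103 - 5832000) = √(-5832103) = I*√5832103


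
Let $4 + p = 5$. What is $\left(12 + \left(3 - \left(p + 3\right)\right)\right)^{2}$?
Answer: $121$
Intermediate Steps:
$p = 1$ ($p = -4 + 5 = 1$)
$\left(12 + \left(3 - \left(p + 3\right)\right)\right)^{2} = \left(12 + \left(3 - \left(1 + 3\right)\right)\right)^{2} = \left(12 + \left(3 - 4\right)\right)^{2} = \left(12 - 1\right)^{2} = 11^{2} = 121$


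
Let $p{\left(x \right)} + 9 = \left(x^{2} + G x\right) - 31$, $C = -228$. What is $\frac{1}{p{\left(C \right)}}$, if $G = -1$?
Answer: $\frac{1}{52172} \approx 1.9167 \cdot 10^{-5}$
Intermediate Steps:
$p{\left(x \right)} = -40 + x^{2} - x$ ($p{\left(x \right)} = -9 - \left(31 + x - x^{2}\right) = -40 + x^{2} - x$)
$\frac{1}{p{\left(C \right)}} = \frac{1}{-40 + \left(-228\right)^{2} - -228} = \frac{1}{-40 + 51984 + 228} = \frac{1}{52172}$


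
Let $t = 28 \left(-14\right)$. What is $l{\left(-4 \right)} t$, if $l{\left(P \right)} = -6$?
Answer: $2352$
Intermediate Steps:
$t = -392$
$l{\left(-4 \right)} t = \left(-6\right) \left(-392\right) = 2352$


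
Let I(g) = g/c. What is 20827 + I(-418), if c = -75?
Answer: 1562443/75 ≈ 20833.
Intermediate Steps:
I(g) = -g/75 (I(g) = g/(-75) = g*(-1/75) = -g/75)
20827 + I(-418) = 20827 - 1/75*(-418) = 20827 + 418/75 = 1562443/75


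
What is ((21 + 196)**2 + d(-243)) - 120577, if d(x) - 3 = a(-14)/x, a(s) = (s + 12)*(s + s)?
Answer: -17856911/243 ≈ -73485.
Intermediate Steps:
a(s) = 2*s*(12 + s) (a(s) = (12 + s)*(2*s) = 2*s*(12 + s))
d(x) = 3 + 56/x (d(x) = 3 + (2*(-14)*(12 - 14))/x = 3 + (2*(-14)*(-2))/x = 3 + 56/x)
((21 + 196)**2 + d(-243)) - 120577 = ((21 + 196)**2 + (3 + 56/(-243))) - 120577 = (217**2 + (3 + 56*(-1/243))) - 120577 = (47089 + (3 - 56/243)) - 120577 = (47089 + 673/243) - 120577 = 11443300/243 - 120577 = -17856911/243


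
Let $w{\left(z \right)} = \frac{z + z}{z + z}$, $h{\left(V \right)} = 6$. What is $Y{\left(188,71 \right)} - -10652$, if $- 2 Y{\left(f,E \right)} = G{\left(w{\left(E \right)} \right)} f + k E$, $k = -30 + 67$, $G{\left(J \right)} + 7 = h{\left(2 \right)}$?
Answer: $\frac{18865}{2} \approx 9432.5$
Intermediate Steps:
$w{\left(z \right)} = 1$ ($w{\left(z \right)} = \frac{2 z}{2 z} = 2 z \frac{1}{2 z} = 1$)
$G{\left(J \right)} = -1$ ($G{\left(J \right)} = -7 + 6 = -1$)
$k = 37$
$Y{\left(f,E \right)} = \frac{f}{2} - \frac{37 E}{2}$ ($Y{\left(f,E \right)} = - \frac{- f + 37 E}{2} = \frac{f}{2} - \frac{37 E}{2}$)
$Y{\left(188,71 \right)} - -10652 = \left(\frac{1}{2} \cdot 188 - \frac{2627}{2}\right) - -10652 = \left(94 - \frac{2627}{2}\right) + 10652 = - \frac{2439}{2} + 10652 = \frac{18865}{2}$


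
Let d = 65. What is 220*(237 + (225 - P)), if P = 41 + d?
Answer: 78320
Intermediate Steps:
P = 106 (P = 41 + 65 = 106)
220*(237 + (225 - P)) = 220*(237 + (225 - 1*106)) = 220*(237 + (225 - 106)) = 220*(237 + 119) = 220*356 = 78320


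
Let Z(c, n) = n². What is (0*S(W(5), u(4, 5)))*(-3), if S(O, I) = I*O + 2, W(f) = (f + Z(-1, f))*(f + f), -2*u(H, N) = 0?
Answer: 0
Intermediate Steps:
u(H, N) = 0 (u(H, N) = -½*0 = 0)
W(f) = 2*f*(f + f²) (W(f) = (f + f²)*(f + f) = (f + f²)*(2*f) = 2*f*(f + f²))
S(O, I) = 2 + I*O
(0*S(W(5), u(4, 5)))*(-3) = (0*(2 + 0*(2*5²*(1 + 5))))*(-3) = (0*(2 + 0*(2*25*6)))*(-3) = (0*(2 + 0*300))*(-3) = (0*(2 + 0))*(-3) = (0*2)*(-3) = 0*(-3) = 0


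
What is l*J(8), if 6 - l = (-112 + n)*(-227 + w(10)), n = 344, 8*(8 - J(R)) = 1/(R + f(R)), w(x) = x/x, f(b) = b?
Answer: 26822037/64 ≈ 4.1909e+5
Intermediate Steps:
w(x) = 1
J(R) = 8 - 1/(16*R) (J(R) = 8 - 1/(8*(R + R)) = 8 - 1/(2*R)/8 = 8 - 1/(16*R))
l = 52438 (l = 6 - (-112 + 344)*(-227 + 1) = 6 - 232*(-226) = 6 - 1*(-52432) = 6 + 52432 = 52438)
l*J(8) = 52438*(8 - 1/16/8) = 52438*(8 - 1/16*1/8) = 52438*(8 - 1/128) = 52438*(1023/128) = 26822037/64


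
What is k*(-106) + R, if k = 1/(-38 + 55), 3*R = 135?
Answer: 659/17 ≈ 38.765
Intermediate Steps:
R = 45 (R = (⅓)*135 = 45)
k = 1/17 ≈ 0.058824
k*(-106) + R = (1/17)*(-106) + 45 = -106/17 + 45 = 659/17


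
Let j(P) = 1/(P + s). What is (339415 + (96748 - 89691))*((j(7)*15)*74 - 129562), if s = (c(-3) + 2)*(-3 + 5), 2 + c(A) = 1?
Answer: -134540621152/3 ≈ -4.4847e+10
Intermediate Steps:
c(A) = -1 (c(A) = -2 + 1 = -1)
s = 2 (s = (-1 + 2)*(-3 + 5) = 1*2 = 2)
j(P) = 1/(2 + P) (j(P) = 1/(P + 2) = 1/(2 + P))
(339415 + (96748 - 89691))*((j(7)*15)*74 - 129562) = (339415 + (96748 - 89691))*((15/(2 + 7))*74 - 129562) = (339415 + 7057)*((15/9)*74 - 129562) = 346472*(((⅑)*15)*74 - 129562) = 346472*((5/3)*74 - 129562) = 346472*(370/3 - 129562) = 346472*(-388316/3) = -134540621152/3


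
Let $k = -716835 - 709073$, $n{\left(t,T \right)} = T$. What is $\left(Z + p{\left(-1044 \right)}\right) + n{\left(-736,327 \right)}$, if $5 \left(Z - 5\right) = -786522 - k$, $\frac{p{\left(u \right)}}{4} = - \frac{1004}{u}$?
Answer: $\frac{167318026}{1305} \approx 1.2821 \cdot 10^{5}$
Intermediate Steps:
$p{\left(u \right)} = - \frac{4016}{u}$ ($p{\left(u \right)} = 4 \left(- \frac{1004}{u}\right) = - \frac{4016}{u}$)
$k = -1425908$ ($k = -716835 - 709073 = -1425908$)
$Z = \frac{639411}{5}$ ($Z = 5 + \frac{-786522 - -1425908}{5} = 5 + \frac{-786522 + 1425908}{5} = 5 + \frac{1}{5} \cdot 639386 = 5 + \frac{639386}{5} = \frac{639411}{5} \approx 1.2788 \cdot 10^{5}$)
$\left(Z + p{\left(-1044 \right)}\right) + n{\left(-736,327 \right)} = \left(\frac{639411}{5} - \frac{4016}{-1044}\right) + 327 = \left(\frac{639411}{5} - - \frac{1004}{261}\right) + 327 = \left(\frac{639411}{5} + \frac{1004}{261}\right) + 327 = \frac{166891291}{1305} + 327 = \frac{167318026}{1305}$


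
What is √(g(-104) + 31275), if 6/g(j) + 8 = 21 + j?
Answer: √258987729/91 ≈ 176.85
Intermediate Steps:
g(j) = 6/(13 + j) (g(j) = 6/(-8 + (21 + j)) = 6/(13 + j))
√(g(-104) + 31275) = √(6/(13 - 104) + 31275) = √(6/(-91) + 31275) = √(6*(-1/91) + 31275) = √(-6/91 + 31275) = √(2846019/91) = √258987729/91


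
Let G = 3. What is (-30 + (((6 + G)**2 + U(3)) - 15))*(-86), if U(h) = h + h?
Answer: -3612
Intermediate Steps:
U(h) = 2*h
(-30 + (((6 + G)**2 + U(3)) - 15))*(-86) = (-30 + (((6 + 3)**2 + 2*3) - 15))*(-86) = (-30 + ((9**2 + 6) - 15))*(-86) = (-30 + ((81 + 6) - 15))*(-86) = (-30 + (87 - 15))*(-86) = (-30 + 72)*(-86) = 42*(-86) = -3612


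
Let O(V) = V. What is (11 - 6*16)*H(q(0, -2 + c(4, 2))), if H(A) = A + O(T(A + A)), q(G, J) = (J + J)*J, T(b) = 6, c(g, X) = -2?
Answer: -3230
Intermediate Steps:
q(G, J) = 2*J² (q(G, J) = (2*J)*J = 2*J²)
H(A) = 6 + A (H(A) = A + 6 = 6 + A)
(11 - 6*16)*H(q(0, -2 + c(4, 2))) = (11 - 6*16)*(6 + 2*(-2 - 2)²) = (11 - 96)*(6 + 2*(-4)²) = -85*(6 + 2*16) = -85*(6 + 32) = -85*38 = -3230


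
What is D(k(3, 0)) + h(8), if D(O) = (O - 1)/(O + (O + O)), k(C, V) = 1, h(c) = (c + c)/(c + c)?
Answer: 1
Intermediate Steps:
h(c) = 1 (h(c) = (2*c)/((2*c)) = (2*c)*(1/(2*c)) = 1)
D(O) = (-1 + O)/(3*O) (D(O) = (-1 + O)/(O + 2*O) = (-1 + O)/((3*O)) = (-1 + O)*(1/(3*O)) = (-1 + O)/(3*O))
D(k(3, 0)) + h(8) = (⅓)*(-1 + 1)/1 + 1 = (⅓)*1*0 + 1 = 0 + 1 = 1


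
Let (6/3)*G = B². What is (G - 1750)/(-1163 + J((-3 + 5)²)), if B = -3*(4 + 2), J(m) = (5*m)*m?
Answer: 1588/1083 ≈ 1.4663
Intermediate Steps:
J(m) = 5*m²
B = -18 (B = -3*6 = -18)
G = 162 (G = (½)*(-18)² = (½)*324 = 162)
(G - 1750)/(-1163 + J((-3 + 5)²)) = (162 - 1750)/(-1163 + 5*((-3 + 5)²)²) = -1588/(-1163 + 5*(2²)²) = -1588/(-1163 + 5*4²) = -1588/(-1163 + 5*16) = -1588/(-1163 + 80) = -1588/(-1083) = -1588*(-1/1083) = 1588/1083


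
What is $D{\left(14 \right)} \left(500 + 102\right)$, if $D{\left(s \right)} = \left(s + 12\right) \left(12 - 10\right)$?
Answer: $31304$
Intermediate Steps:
$D{\left(s \right)} = 24 + 2 s$ ($D{\left(s \right)} = \left(12 + s\right) 2 = 24 + 2 s$)
$D{\left(14 \right)} \left(500 + 102\right) = \left(24 + 2 \cdot 14\right) \left(500 + 102\right) = \left(24 + 28\right) 602 = 52 \cdot 602 = 31304$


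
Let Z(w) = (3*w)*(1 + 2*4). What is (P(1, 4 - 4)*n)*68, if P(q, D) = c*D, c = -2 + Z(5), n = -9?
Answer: 0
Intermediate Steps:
Z(w) = 27*w (Z(w) = (3*w)*(1 + 8) = (3*w)*9 = 27*w)
c = 133 (c = -2 + 27*5 = -2 + 135 = 133)
P(q, D) = 133*D
(P(1, 4 - 4)*n)*68 = ((133*(4 - 4))*(-9))*68 = ((133*0)*(-9))*68 = (0*(-9))*68 = 0*68 = 0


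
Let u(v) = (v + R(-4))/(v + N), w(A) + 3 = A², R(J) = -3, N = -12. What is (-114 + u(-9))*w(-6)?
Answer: -26202/7 ≈ -3743.1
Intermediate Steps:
w(A) = -3 + A²
u(v) = (-3 + v)/(-12 + v) (u(v) = (v - 3)/(v - 12) = (-3 + v)/(-12 + v))
(-114 + u(-9))*w(-6) = (-114 + (-3 - 9)/(-12 - 9))*(-3 + (-6)²) = (-114 - 12/(-21))*(-3 + 36) = (-114 - 1/21*(-12))*33 = (-114 + 4/7)*33 = -794/7*33 = -26202/7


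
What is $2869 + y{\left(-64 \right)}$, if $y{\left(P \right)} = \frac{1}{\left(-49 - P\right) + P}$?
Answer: $\frac{140580}{49} \approx 2869.0$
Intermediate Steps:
$y{\left(P \right)} = - \frac{1}{49}$ ($y{\left(P \right)} = \frac{1}{-49} = - \frac{1}{49}$)
$2869 + y{\left(-64 \right)} = 2869 - \frac{1}{49} = \frac{140580}{49}$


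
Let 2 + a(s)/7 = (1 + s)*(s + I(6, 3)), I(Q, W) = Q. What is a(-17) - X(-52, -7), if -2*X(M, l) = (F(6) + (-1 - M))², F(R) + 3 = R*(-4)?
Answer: 1506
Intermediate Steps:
F(R) = -3 - 4*R (F(R) = -3 + R*(-4) = -3 - 4*R)
X(M, l) = -(-28 - M)²/2 (X(M, l) = -((-3 - 4*6) + (-1 - M))²/2 = -((-3 - 24) + (-1 - M))²/2 = -(-27 + (-1 - M))²/2 = -(-28 - M)²/2)
a(s) = -14 + 7*(1 + s)*(6 + s) (a(s) = -14 + 7*((1 + s)*(s + 6)) = -14 + 7*((1 + s)*(6 + s)) = -14 + 7*(1 + s)*(6 + s))
a(-17) - X(-52, -7) = (28 + 7*(-17)² + 49*(-17)) - (-1)*(28 - 52)²/2 = (28 + 7*289 - 833) - (-1)*(-24)²/2 = (28 + 2023 - 833) - (-1)*576/2 = 1218 - 1*(-288) = 1218 + 288 = 1506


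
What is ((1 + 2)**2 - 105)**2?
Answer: 9216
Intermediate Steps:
((1 + 2)**2 - 105)**2 = (3**2 - 105)**2 = (9 - 105)**2 = (-96)**2 = 9216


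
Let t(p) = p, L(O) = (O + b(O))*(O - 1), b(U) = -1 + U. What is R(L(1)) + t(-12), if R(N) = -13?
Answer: -25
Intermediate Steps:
L(O) = (-1 + O)*(-1 + 2*O) (L(O) = (O + (-1 + O))*(O - 1) = (-1 + 2*O)*(-1 + O) = (-1 + O)*(-1 + 2*O))
R(L(1)) + t(-12) = -13 - 12 = -25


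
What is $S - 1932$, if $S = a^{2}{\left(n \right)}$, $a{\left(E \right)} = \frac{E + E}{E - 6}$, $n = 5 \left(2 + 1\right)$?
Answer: $- \frac{17288}{9} \approx -1920.9$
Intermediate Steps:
$n = 15$ ($n = 5 \cdot 3 = 15$)
$a{\left(E \right)} = \frac{2 E}{-6 + E}$
$S = \frac{100}{9}$ ($S = \left(2 \cdot 15 \frac{1}{-6 + 15}\right)^{2} = \left(2 \cdot 15 \cdot \frac{1}{9}\right)^{2} = \left(\frac{10}{3}\right)^{2} = \frac{100}{9} \approx 11.111$)
$S - 1932 = \frac{100}{9} - 1932 = - \frac{17288}{9}$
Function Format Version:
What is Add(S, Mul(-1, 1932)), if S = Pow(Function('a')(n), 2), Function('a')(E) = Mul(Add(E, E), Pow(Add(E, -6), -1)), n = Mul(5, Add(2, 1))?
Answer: Rational(-17288, 9) ≈ -1920.9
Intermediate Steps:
n = 15 (n = Mul(5, 3) = 15)
Function('a')(E) = Mul(2, E, Pow(Add(-6, E), -1)) (Function('a')(E) = Mul(Mul(2, E), Pow(Add(-6, E), -1)) = Mul(2, E, Pow(Add(-6, E), -1)))
S = Rational(100, 9) (S = Pow(Mul(2, 15, Pow(Add(-6, 15), -1)), 2) = Pow(Mul(2, 15, Pow(9, -1)), 2) = Pow(Mul(2, 15, Rational(1, 9)), 2) = Pow(Rational(10, 3), 2) = Rational(100, 9) ≈ 11.111)
Add(S, Mul(-1, 1932)) = Add(Rational(100, 9), Mul(-1, 1932)) = Add(Rational(100, 9), -1932) = Rational(-17288, 9)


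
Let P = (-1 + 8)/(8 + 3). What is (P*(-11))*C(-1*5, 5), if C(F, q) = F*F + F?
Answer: -140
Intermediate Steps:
P = 7/11 ≈ 0.63636
C(F, q) = F + F**2 (C(F, q) = F**2 + F = F + F**2)
(P*(-11))*C(-1*5, 5) = ((7/11)*(-11))*((-1*5)*(1 - 1*5)) = -(-35)*(1 - 5) = -(-35)*(-4) = -7*20 = -140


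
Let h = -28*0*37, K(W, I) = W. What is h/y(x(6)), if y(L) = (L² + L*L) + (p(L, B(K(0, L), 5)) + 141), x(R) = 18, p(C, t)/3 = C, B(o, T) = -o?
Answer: 0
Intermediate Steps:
p(C, t) = 3*C
h = 0 (h = 0*37 = 0)
y(L) = 141 + 2*L² + 3*L (y(L) = (L² + L*L) + (3*L + 141) = (L² + L²) + (141 + 3*L) = 2*L² + (141 + 3*L) = 141 + 2*L² + 3*L)
h/y(x(6)) = 0/(141 + 2*18² + 3*18) = 0/(141 + 2*324 + 54) = 0/(141 + 648 + 54) = 0/843 = 0*(1/843) = 0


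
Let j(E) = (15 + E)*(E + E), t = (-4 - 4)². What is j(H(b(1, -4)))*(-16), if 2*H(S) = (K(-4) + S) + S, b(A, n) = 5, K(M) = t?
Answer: -61568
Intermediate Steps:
t = 64 (t = (-8)² = 64)
K(M) = 64
H(S) = 32 + S (H(S) = ((64 + S) + S)/2 = (64 + 2*S)/2 = 32 + S)
j(E) = 2*E*(15 + E) (j(E) = (15 + E)*(2*E) = 2*E*(15 + E))
j(H(b(1, -4)))*(-16) = (2*(32 + 5)*(15 + (32 + 5)))*(-16) = (2*37*(15 + 37))*(-16) = (2*37*52)*(-16) = 3848*(-16) = -61568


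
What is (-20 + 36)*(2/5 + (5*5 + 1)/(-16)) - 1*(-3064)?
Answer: 15222/5 ≈ 3044.4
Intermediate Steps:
(-20 + 36)*(2/5 + (5*5 + 1)/(-16)) - 1*(-3064) = 16*(2*(⅕) + (25 + 1)*(-1/16)) + 3064 = 16*(⅖ + 26*(-1/16)) + 3064 = 16*(⅖ - 13/8) + 3064 = 16*(-49/40) + 3064 = -98/5 + 3064 = 15222/5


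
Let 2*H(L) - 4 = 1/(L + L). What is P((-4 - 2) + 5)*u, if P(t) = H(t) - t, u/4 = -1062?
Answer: -11682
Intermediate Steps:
H(L) = 2 + 1/(4*L) (H(L) = 2 + 1/(2*(L + L)) = 2 + 1/(2*((2*L))) = 2 + (1/(2*L))/2 = 2 + 1/(4*L))
u = -4248 (u = 4*(-1062) = -4248)
P(t) = 2 - t + 1/(4*t) (P(t) = (2 + 1/(4*t)) - t = 2 - t + 1/(4*t))
P((-4 - 2) + 5)*u = (2 - ((-4 - 2) + 5) + 1/(4*((-4 - 2) + 5)))*(-4248) = (2 - (-6 + 5) + 1/(4*(-6 + 5)))*(-4248) = (2 - 1*(-1) + (¼)/(-1))*(-4248) = (2 + 1 + (¼)*(-1))*(-4248) = (2 + 1 - ¼)*(-4248) = (11/4)*(-4248) = -11682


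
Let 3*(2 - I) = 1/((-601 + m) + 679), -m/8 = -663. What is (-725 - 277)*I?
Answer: -5392597/2691 ≈ -2003.9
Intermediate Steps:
m = 5304 (m = -8*(-663) = 5304)
I = 32291/16146 (I = 2 - 1/(3*((-601 + 5304) + 679)) = 2 - 1/(3*(4703 + 679)) = 2 - ⅓/5382 = 2 - ⅓*1/5382 = 2 - 1/16146 = 32291/16146 ≈ 1.9999)
(-725 - 277)*I = (-725 - 277)*(32291/16146) = -1002*32291/16146 = -5392597/2691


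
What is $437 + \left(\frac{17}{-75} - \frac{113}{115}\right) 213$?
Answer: $\frac{103169}{575} \approx 179.42$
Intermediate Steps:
$437 + \left(\frac{17}{-75} - \frac{113}{115}\right) 213 = 437 + \left(17 \left(- \frac{1}{75}\right) - \frac{113}{115}\right) 213 = 437 + \left(- \frac{17}{75} - \frac{113}{115}\right) 213 = 437 - \frac{148106}{575} = \frac{103169}{575}$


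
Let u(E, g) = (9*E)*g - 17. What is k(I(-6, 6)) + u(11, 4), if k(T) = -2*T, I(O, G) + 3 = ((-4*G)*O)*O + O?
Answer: 2125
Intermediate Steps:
I(O, G) = -3 + O - 4*G*O**2 (I(O, G) = -3 + (((-4*G)*O)*O + O) = -3 + ((-4*G*O)*O + O) = -3 + (-4*G*O**2 + O) = -3 + (O - 4*G*O**2) = -3 + O - 4*G*O**2)
u(E, g) = -17 + 9*E*g (u(E, g) = 9*E*g - 17 = -17 + 9*E*g)
k(I(-6, 6)) + u(11, 4) = -2*(-3 - 6 - 4*6*(-6)**2) + (-17 + 9*11*4) = -2*(-3 - 6 - 4*6*36) + (-17 + 396) = -2*(-3 - 6 - 864) + 379 = -2*(-873) + 379 = 1746 + 379 = 2125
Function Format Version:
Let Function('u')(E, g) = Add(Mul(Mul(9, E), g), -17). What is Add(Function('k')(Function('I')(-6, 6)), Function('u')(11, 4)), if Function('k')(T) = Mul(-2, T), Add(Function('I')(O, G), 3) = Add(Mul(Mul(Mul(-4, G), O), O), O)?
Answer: 2125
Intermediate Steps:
Function('I')(O, G) = Add(-3, O, Mul(-4, G, Pow(O, 2))) (Function('I')(O, G) = Add(-3, Add(Mul(Mul(Mul(-4, G), O), O), O)) = Add(-3, Add(Mul(Mul(-4, G, O), O), O)) = Add(-3, Add(Mul(-4, G, Pow(O, 2)), O)) = Add(-3, Add(O, Mul(-4, G, Pow(O, 2)))) = Add(-3, O, Mul(-4, G, Pow(O, 2))))
Function('u')(E, g) = Add(-17, Mul(9, E, g)) (Function('u')(E, g) = Add(Mul(9, E, g), -17) = Add(-17, Mul(9, E, g)))
Add(Function('k')(Function('I')(-6, 6)), Function('u')(11, 4)) = Add(Mul(-2, Add(-3, -6, Mul(-4, 6, Pow(-6, 2)))), Add(-17, Mul(9, 11, 4))) = Add(Mul(-2, Add(-3, -6, Mul(-4, 6, 36))), Add(-17, 396)) = Add(Mul(-2, Add(-3, -6, -864)), 379) = Add(Mul(-2, -873), 379) = Add(1746, 379) = 2125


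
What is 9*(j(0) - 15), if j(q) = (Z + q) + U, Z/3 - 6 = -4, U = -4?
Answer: -117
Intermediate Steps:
Z = 6 (Z = 18 + 3*(-4) = 18 - 12 = 6)
j(q) = 2 + q (j(q) = (6 + q) - 4 = 2 + q)
9*(j(0) - 15) = 9*((2 + 0) - 15) = 9*(2 - 15) = 9*(-13) = -117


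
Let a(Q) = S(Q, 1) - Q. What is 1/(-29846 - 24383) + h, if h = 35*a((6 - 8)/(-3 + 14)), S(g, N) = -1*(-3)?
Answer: 66430514/596519 ≈ 111.36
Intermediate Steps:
S(g, N) = 3
a(Q) = 3 - Q
h = 1225/11 (h = 35*(3 - (6 - 8)/(-3 + 14)) = 35*(3 - (-2)/11) = 35*(3 - 1*(-2/11)) = 35*(3 + 2/11) = 35*(35/11) = 1225/11 ≈ 111.36)
1/(-29846 - 24383) + h = 1/(-29846 - 24383) + 1225/11 = 1/(-54229) + 1225/11 = -1/54229 + 1225/11 = 66430514/596519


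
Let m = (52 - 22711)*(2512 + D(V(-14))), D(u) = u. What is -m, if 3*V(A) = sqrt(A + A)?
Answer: 56919408 + 15106*I*sqrt(7) ≈ 5.6919e+7 + 39967.0*I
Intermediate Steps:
V(A) = sqrt(2)*sqrt(A)/3 (V(A) = sqrt(A + A)/3 = sqrt(2*A)/3 = (sqrt(2)*sqrt(A))/3 = sqrt(2)*sqrt(A)/3)
m = -56919408 - 15106*I*sqrt(7) (m = (52 - 22711)*(2512 + sqrt(2)*sqrt(-14)/3) = -22659*(2512 + sqrt(2)*(I*sqrt(14))/3) = -22659*(2512 + 2*I*sqrt(7)/3) = -56919408 - 15106*I*sqrt(7) ≈ -5.6919e+7 - 39967.0*I)
-m = -(-56919408 - 15106*I*sqrt(7)) = 56919408 + 15106*I*sqrt(7)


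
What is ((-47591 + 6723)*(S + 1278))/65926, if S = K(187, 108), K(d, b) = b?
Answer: -237996/277 ≈ -859.19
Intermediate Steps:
S = 108
((-47591 + 6723)*(S + 1278))/65926 = ((-47591 + 6723)*(108 + 1278))/65926 = -40868*1386*(1/65926) = -56643048*1/65926 = -237996/277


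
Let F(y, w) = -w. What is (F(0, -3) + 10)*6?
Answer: 78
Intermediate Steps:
(F(0, -3) + 10)*6 = (-1*(-3) + 10)*6 = (3 + 10)*6 = 13*6 = 78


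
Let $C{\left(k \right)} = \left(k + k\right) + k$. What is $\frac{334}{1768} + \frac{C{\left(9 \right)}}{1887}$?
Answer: $\frac{391}{1924} \approx 0.20322$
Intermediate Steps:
$C{\left(k \right)} = 3 k$ ($C{\left(k \right)} = 2 k + k = 3 k$)
$\frac{334}{1768} + \frac{C{\left(9 \right)}}{1887} = \frac{334}{1768} + \frac{3 \cdot 9}{1887} = 334 \cdot \frac{1}{1768} + 27 \cdot \frac{1}{1887} = \frac{167}{884} + \frac{9}{629} = \frac{391}{1924}$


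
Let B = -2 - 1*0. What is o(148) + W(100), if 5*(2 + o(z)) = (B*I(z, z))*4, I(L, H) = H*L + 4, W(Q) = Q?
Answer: -174774/5 ≈ -34955.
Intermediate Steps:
B = -2 (B = -2 + 0 = -2)
I(L, H) = 4 + H*L
o(z) = -42/5 - 8*z²/5 (o(z) = -2 + (-2*(4 + z*z)*4)/5 = -2 + (-2*(4 + z²)*4)/5 = -2 + ((-8 - 2*z²)*4)/5 = -2 + (-32 - 8*z²)/5 = -2 + (-32/5 - 8*z²/5) = -42/5 - 8*z²/5)
o(148) + W(100) = (-42/5 - 8/5*148²) + 100 = (-42/5 - 8/5*21904) + 100 = (-42/5 - 175232/5) + 100 = -175274/5 + 100 = -174774/5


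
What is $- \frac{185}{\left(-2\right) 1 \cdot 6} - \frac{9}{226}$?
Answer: $\frac{20851}{1356} \approx 15.377$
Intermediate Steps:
$- \frac{185}{\left(-2\right) 1 \cdot 6} - \frac{9}{226} = - \frac{185}{\left(-2\right) 6} - \frac{9}{226} = - \frac{185}{-12} - \frac{9}{226} = \left(-185\right) \left(- \frac{1}{12}\right) - \frac{9}{226} = \frac{185}{12} - \frac{9}{226} = \frac{20851}{1356}$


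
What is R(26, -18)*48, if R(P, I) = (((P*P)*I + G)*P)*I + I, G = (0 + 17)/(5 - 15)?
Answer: 1366896384/5 ≈ 2.7338e+8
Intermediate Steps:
G = -17/10 (G = 17/(-10) = 17*(-⅒) = -17/10 ≈ -1.7000)
R(P, I) = I + I*P*(-17/10 + I*P²) (R(P, I) = (((P*P)*I - 17/10)*P)*I + I = ((P²*I - 17/10)*P)*I + I = ((I*P² - 17/10)*P)*I + I = ((-17/10 + I*P²)*P)*I + I = (P*(-17/10 + I*P²))*I + I = I*P*(-17/10 + I*P²) + I = I + I*P*(-17/10 + I*P²))
R(26, -18)*48 = ((⅒)*(-18)*(10 - 17*26 + 10*(-18)*26³))*48 = ((⅒)*(-18)*(10 - 442 + 10*(-18)*17576))*48 = ((⅒)*(-18)*(10 - 442 - 3163680))*48 = ((⅒)*(-18)*(-3164112))*48 = (28477008/5)*48 = 1366896384/5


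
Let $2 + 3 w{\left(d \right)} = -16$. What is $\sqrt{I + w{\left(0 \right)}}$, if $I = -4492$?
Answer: $i \sqrt{4498} \approx 67.067 i$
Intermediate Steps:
$w{\left(d \right)} = -6$ ($w{\left(d \right)} = - \frac{2}{3} + \frac{1}{3} \left(-16\right) = - \frac{2}{3} - \frac{16}{3} = -6$)
$\sqrt{I + w{\left(0 \right)}} = \sqrt{-4492 - 6} = \sqrt{-4498} = i \sqrt{4498}$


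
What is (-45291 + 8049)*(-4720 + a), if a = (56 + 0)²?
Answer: 58991328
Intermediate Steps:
a = 3136 (a = 56² = 3136)
(-45291 + 8049)*(-4720 + a) = (-45291 + 8049)*(-4720 + 3136) = -37242*(-1584) = 58991328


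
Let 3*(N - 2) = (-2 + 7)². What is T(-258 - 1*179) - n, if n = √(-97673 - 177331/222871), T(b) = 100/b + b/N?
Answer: -576007/13547 - I*√40095886330014/20261 ≈ -42.519 - 312.53*I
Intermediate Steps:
N = 31/3 (N = 2 + (-2 + 7)²/3 = 2 + (⅓)*5² = 2 + (⅓)*25 = 2 + 25/3 = 31/3 ≈ 10.333)
T(b) = 100/b + 3*b/31 (T(b) = 100/b + b/(31/3) = 100/b + b*(3/31) = 100/b + 3*b/31)
n = I*√40095886330014/20261 (n = √(-97673 - 177331*1/222871) = √(-97673 - 16121/20261) = √(-1978968774/20261) = I*√40095886330014/20261 ≈ 312.53*I)
T(-258 - 1*179) - n = (100/(-258 - 1*179) + 3*(-258 - 1*179)/31) - I*√40095886330014/20261 = (100/(-258 - 179) + 3*(-258 - 179)/31) - I*√40095886330014/20261 = (100/(-437) + (3/31)*(-437)) - I*√40095886330014/20261 = (100*(-1/437) - 1311/31) - I*√40095886330014/20261 = (-100/437 - 1311/31) - I*√40095886330014/20261 = -576007/13547 - I*√40095886330014/20261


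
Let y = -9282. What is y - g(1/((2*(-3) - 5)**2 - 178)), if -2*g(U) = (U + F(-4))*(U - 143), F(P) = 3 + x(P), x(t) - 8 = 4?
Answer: -33638122/3249 ≈ -10353.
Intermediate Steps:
x(t) = 12 (x(t) = 8 + 4 = 12)
F(P) = 15 (F(P) = 3 + 12 = 15)
g(U) = -(-143 + U)*(15 + U)/2 (g(U) = -(U + 15)*(U - 143)/2 = -(15 + U)*(-143 + U)/2 = -(-143 + U)*(15 + U)/2)
y - g(1/((2*(-3) - 5)**2 - 178)) = -9282 - (2145/2 + 64/((2*(-3) - 5)**2 - 178) - 1/(2*((2*(-3) - 5)**2 - 178)**2)) = -9282 - (2145/2 + 64/((-6 - 5)**2 - 178) - 1/(2*((-6 - 5)**2 - 178)**2)) = -9282 - (2145/2 + 64/((-11)**2 - 178) - 1/(2*((-11)**2 - 178)**2)) = -9282 - (2145/2 + 64/(121 - 178) - 1/(2*(121 - 178)**2)) = -9282 - (2145/2 + 64/(-57) - (1/(-57))**2/2) = -9282 - (2145/2 + 64*(-1/57) - (-1/57)**2/2) = -9282 - (2145/2 - 64/57 - 1/2*1/3249) = -9282 - (2145/2 - 64/57 - 1/6498) = -9282 - 1*3480904/3249 = -9282 - 3480904/3249 = -33638122/3249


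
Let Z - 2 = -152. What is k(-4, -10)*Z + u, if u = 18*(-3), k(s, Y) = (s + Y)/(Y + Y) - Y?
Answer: -1659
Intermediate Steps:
k(s, Y) = -Y + (Y + s)/(2*Y) (k(s, Y) = (Y + s)/((2*Y)) - Y = (Y + s)*(1/(2*Y)) - Y = (Y + s)/(2*Y) - Y = -Y + (Y + s)/(2*Y))
u = -54
Z = -150 (Z = 2 - 152 = -150)
k(-4, -10)*Z + u = (1/2 - 1*(-10) + (1/2)*(-4)/(-10))*(-150) - 54 = (1/2 + 10 + (1/2)*(-4)*(-1/10))*(-150) - 54 = (1/2 + 10 + 1/5)*(-150) - 54 = (107/10)*(-150) - 54 = -1605 - 54 = -1659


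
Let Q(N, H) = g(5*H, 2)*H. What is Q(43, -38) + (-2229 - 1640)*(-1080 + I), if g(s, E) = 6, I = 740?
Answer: 1315232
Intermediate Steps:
Q(N, H) = 6*H
Q(43, -38) + (-2229 - 1640)*(-1080 + I) = 6*(-38) + (-2229 - 1640)*(-1080 + 740) = -228 - 3869*(-340) = -228 + 1315460 = 1315232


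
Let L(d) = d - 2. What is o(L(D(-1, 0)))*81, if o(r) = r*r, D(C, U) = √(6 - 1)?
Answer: 729 - 324*√5 ≈ 4.5140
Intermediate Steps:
D(C, U) = √5
L(d) = -2 + d
o(r) = r²
o(L(D(-1, 0)))*81 = (-2 + √5)²*81 = 81*(-2 + √5)²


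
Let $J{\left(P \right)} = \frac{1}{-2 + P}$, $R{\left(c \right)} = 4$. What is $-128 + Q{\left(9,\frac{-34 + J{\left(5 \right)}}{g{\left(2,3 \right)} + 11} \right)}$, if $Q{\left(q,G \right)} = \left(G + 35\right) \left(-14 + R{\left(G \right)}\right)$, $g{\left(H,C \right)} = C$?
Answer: $- \frac{9533}{21} \approx -453.95$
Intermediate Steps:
$Q{\left(q,G \right)} = -350 - 10 G$ ($Q{\left(q,G \right)} = \left(G + 35\right) \left(-14 + 4\right) = \left(35 + G\right) \left(-10\right) = -350 - 10 G$)
$-128 + Q{\left(9,\frac{-34 + J{\left(5 \right)}}{g{\left(2,3 \right)} + 11} \right)} = -128 - \left(350 + 10 \frac{-34 + \frac{1}{-2 + 5}}{3 + 11}\right) = -128 - \left(350 + 10 \frac{-34 + \frac{1}{3}}{14}\right) = -128 - \left(350 + 10 \left(-34 + \frac{1}{3}\right) \frac{1}{14}\right) = -128 - \left(350 + 10 \left(\left(- \frac{101}{3}\right) \frac{1}{14}\right)\right) = -128 - \frac{6845}{21} = - \frac{9533}{21}$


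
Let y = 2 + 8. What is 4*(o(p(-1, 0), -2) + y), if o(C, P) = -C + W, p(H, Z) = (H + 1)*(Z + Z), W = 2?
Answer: 48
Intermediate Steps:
p(H, Z) = 2*Z*(1 + H) (p(H, Z) = (1 + H)*(2*Z) = 2*Z*(1 + H))
o(C, P) = 2 - C (o(C, P) = -C + 2 = 2 - C)
y = 10
4*(o(p(-1, 0), -2) + y) = 4*((2 - 2*0*(1 - 1)) + 10) = 4*((2 - 2*0*0) + 10) = 4*((2 - 1*0) + 10) = 4*((2 + 0) + 10) = 4*(2 + 10) = 4*12 = 48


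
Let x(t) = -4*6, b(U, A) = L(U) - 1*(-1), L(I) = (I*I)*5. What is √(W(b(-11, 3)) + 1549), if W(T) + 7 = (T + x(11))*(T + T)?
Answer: √706926 ≈ 840.79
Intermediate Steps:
L(I) = 5*I² (L(I) = I²*5 = 5*I²)
b(U, A) = 1 + 5*U² (b(U, A) = 5*U² - 1*(-1) = 5*U² + 1 = 1 + 5*U²)
x(t) = -24
W(T) = -7 + 2*T*(-24 + T) (W(T) = -7 + (T - 24)*(T + T) = -7 + (-24 + T)*(2*T) = -7 + 2*T*(-24 + T))
√(W(b(-11, 3)) + 1549) = √((-7 - 48*(1 + 5*(-11)²) + 2*(1 + 5*(-11)²)²) + 1549) = √((-7 - 48*(1 + 5*121) + 2*(1 + 5*121)²) + 1549) = √((-7 - 48*(1 + 605) + 2*(1 + 605)²) + 1549) = √((-7 - 48*606 + 2*606²) + 1549) = √((-7 - 29088 + 2*367236) + 1549) = √((-7 - 29088 + 734472) + 1549) = √(705377 + 1549) = √706926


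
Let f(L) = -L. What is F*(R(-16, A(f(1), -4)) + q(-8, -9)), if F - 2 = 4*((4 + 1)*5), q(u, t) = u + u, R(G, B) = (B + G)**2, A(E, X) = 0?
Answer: 24480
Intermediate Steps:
q(u, t) = 2*u
F = 102 (F = 2 + 4*((4 + 1)*5) = 2 + 4*(5*5) = 2 + 4*25 = 2 + 100 = 102)
F*(R(-16, A(f(1), -4)) + q(-8, -9)) = 102*((0 - 16)**2 + 2*(-8)) = 102*((-16)**2 - 16) = 102*(256 - 16) = 102*240 = 24480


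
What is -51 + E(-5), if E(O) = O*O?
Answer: -26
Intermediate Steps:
E(O) = O²
-51 + E(-5) = -51 + (-5)² = -51 + 25 = -26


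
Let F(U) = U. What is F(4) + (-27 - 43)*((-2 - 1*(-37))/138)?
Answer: -949/69 ≈ -13.754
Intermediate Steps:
F(4) + (-27 - 43)*((-2 - 1*(-37))/138) = 4 + (-27 - 43)*((-2 - 1*(-37))/138) = 4 - 70*(-2 + 37)/138 = 4 - 2450/138 = 4 - 70*35/138 = 4 - 1225/69 = -949/69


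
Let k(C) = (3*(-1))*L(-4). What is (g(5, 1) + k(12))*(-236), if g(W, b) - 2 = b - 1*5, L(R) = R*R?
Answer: 11800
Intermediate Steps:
L(R) = R²
k(C) = -48 (k(C) = (3*(-1))*(-4)² = -3*16 = -48)
g(W, b) = -3 + b (g(W, b) = 2 + (b - 1*5) = 2 + (b - 5) = 2 + (-5 + b) = -3 + b)
(g(5, 1) + k(12))*(-236) = ((-3 + 1) - 48)*(-236) = (-2 - 48)*(-236) = -50*(-236) = 11800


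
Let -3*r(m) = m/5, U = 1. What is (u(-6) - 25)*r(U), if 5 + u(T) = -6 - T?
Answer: 2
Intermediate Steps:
u(T) = -11 - T (u(T) = -5 + (-6 - T) = -11 - T)
r(m) = -m/15 (r(m) = -m/(3*5) = -m/15)
(u(-6) - 25)*r(U) = ((-11 - 1*(-6)) - 25)*(-1/15*1) = ((-11 + 6) - 25)*(-1/15) = (-5 - 25)*(-1/15) = -30*(-1/15) = 2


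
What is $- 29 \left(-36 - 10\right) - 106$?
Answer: $1228$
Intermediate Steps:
$- 29 \left(-36 - 10\right) - 106 = \left(-29\right) \left(-46\right) - 106 = 1334 - 106 = 1228$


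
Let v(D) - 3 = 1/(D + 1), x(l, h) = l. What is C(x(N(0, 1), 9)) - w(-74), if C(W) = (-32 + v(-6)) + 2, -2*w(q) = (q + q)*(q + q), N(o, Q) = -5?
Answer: 54624/5 ≈ 10925.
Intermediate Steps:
w(q) = -2*q² (w(q) = -(q + q)*(q + q)/2 = -2*q*2*q/2 = -2*q²)
v(D) = 3 + 1/(1 + D) (v(D) = 3 + 1/(D + 1) = 3 + 1/(1 + D))
C(W) = -136/5 (C(W) = (-32 + (4 + 3*(-6))/(1 - 6)) + 2 = (-32 + (4 - 18)/(-5)) + 2 = (-32 - ⅕*(-14)) + 2 = (-32 + 14/5) + 2 = -146/5 + 2 = -136/5)
C(x(N(0, 1), 9)) - w(-74) = -136/5 - (-2)*(-74)² = -136/5 - (-2)*5476 = -136/5 - 1*(-10952) = -136/5 + 10952 = 54624/5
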